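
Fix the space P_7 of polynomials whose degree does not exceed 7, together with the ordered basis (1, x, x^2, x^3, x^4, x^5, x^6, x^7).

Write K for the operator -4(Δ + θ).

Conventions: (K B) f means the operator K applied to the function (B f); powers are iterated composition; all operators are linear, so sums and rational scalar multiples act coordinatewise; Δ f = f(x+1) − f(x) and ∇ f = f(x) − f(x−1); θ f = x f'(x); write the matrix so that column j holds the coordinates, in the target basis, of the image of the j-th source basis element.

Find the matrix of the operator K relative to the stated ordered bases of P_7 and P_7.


the matrix is [[0, -4, -4, -4, -4, -4, -4, -4]; [0, -4, -8, -12, -16, -20, -24, -28]; [0, 0, -8, -12, -24, -40, -60, -84]; [0, 0, 0, -12, -16, -40, -80, -140]; [0, 0, 0, 0, -16, -20, -60, -140]; [0, 0, 0, 0, 0, -20, -24, -84]; [0, 0, 0, 0, 0, 0, -24, -28]; [0, 0, 0, 0, 0, 0, 0, -28]] (rows listed top to bottom)

image of 1: 0
image of x: -4x - 4
image of x^2: -8x^2 - 8x - 4
image of x^3: -12x^3 - 12x^2 - 12x - 4
image of x^4: -16x^4 - 16x^3 - 24x^2 - 16x - 4
image of x^5: -20x^5 - 20x^4 - 40x^3 - 40x^2 - 20x - 4
image of x^6: -24x^6 - 24x^5 - 60x^4 - 80x^3 - 60x^2 - 24x - 4
image of x^7: -28x^7 - 28x^6 - 84x^5 - 140x^4 - 140x^3 - 84x^2 - 28x - 4
each image's coordinates form column j of the matrix


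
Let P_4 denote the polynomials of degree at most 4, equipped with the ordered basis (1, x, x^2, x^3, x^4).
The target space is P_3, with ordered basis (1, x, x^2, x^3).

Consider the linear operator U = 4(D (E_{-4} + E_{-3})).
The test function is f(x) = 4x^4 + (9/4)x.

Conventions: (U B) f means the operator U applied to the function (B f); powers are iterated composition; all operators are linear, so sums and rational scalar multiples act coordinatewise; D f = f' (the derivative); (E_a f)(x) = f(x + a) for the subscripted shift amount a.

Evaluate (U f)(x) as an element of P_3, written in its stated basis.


the result is g(x) = 128x^3 - 1344x^2 + 4800x - 5806

E_{-4} f = 4x^4 - 64x^3 + 384x^2 - (4087/4)x + 1015
E_{-3} f = 4x^4 - 48x^3 + 216x^2 - (1719/4)x + 1269/4
(E_{-4} + E_{-3}) f = 8x^4 - 112x^3 + 600x^2 - (2903/2)x + 5329/4
D (E_{-4} + E_{-3}) f = 32x^3 - 336x^2 + 1200x - 2903/2
(4(D (E_{-4} + E_{-3}))) f = 128x^3 - 1344x^2 + 4800x - 5806


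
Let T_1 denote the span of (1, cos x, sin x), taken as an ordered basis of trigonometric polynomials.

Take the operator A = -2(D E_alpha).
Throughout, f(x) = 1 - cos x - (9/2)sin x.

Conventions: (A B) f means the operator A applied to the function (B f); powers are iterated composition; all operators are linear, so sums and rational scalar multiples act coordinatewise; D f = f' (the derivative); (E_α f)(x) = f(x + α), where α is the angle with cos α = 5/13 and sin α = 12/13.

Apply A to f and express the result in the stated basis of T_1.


the image equals g(x) = (21/13)cos x - (118/13)sin x

E_alpha f = 1 - (59/13)cos x - (21/26)sin x
D E_alpha f = -(21/26)cos x + (59/13)sin x
(-2(D E_alpha)) f = (21/13)cos x - (118/13)sin x


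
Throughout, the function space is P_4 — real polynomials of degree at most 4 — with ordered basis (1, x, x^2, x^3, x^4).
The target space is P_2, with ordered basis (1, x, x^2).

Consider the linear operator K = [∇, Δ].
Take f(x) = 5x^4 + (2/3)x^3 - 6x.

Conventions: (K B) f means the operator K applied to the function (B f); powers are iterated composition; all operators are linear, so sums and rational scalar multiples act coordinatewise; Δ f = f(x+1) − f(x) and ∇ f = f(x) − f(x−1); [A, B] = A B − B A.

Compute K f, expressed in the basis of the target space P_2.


the image equals g(x) = 0

Δ f = 20x^3 + 32x^2 + 22x - 1/3
∇ Δ f = 60x^2 + 4x + 10
∇ f = 20x^3 - 28x^2 + 18x - 31/3
Δ ∇ f = 60x^2 + 4x + 10
[∇, Δ] f = 0


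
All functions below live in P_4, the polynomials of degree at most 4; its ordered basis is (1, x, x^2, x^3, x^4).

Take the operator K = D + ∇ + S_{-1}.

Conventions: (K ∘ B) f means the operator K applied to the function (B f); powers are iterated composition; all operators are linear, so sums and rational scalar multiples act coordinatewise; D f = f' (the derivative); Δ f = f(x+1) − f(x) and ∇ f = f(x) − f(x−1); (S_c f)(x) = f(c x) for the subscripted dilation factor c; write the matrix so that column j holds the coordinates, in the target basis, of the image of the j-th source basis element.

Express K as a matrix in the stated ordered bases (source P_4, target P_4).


the matrix is [[1, 2, -1, 1, -1]; [0, -1, 4, -3, 4]; [0, 0, 1, 6, -6]; [0, 0, 0, -1, 8]; [0, 0, 0, 0, 1]] (rows listed top to bottom)

image of 1: 1
image of x: -x + 2
image of x^2: x^2 + 4x - 1
image of x^3: -x^3 + 6x^2 - 3x + 1
image of x^4: x^4 + 8x^3 - 6x^2 + 4x - 1
each image's coordinates form column j of the matrix


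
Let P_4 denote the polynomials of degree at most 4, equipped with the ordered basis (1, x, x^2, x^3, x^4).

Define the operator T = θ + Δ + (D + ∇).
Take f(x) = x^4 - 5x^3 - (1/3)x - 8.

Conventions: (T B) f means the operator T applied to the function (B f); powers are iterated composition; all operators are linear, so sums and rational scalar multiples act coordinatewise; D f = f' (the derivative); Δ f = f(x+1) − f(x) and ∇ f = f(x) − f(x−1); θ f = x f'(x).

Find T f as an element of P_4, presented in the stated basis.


the image equals g(x) = 4x^4 - 3x^3 - 45x^2 + (23/3)x - 11

θ f = 4x^4 - 15x^3 - (1/3)x
Δ f = 4x^3 - 9x^2 - 11x - 13/3
D f = 4x^3 - 15x^2 - 1/3
∇ f = 4x^3 - 21x^2 + 19x - 19/3
(D + ∇) f = 8x^3 - 36x^2 + 19x - 20/3
(θ + Δ + (D + ∇)) f = 4x^4 - 3x^3 - 45x^2 + (23/3)x - 11


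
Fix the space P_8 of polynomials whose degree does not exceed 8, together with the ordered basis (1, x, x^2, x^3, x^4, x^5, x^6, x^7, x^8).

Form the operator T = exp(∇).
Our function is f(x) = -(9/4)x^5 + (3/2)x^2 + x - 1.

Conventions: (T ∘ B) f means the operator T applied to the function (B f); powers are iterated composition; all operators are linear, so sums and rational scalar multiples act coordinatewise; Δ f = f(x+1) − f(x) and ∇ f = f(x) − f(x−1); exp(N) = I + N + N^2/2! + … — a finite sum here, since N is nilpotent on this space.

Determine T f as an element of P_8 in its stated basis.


the result is g(x) = -(9/4)x^5 - (45/4)x^4 + 24x^2 - (29/4)x - 9/2

order-1 term: -(45/4)x^4 + (45/2)x^3 - (45/2)x^2 + (57/4)x - 11/4
order-2 term: -(45/2)x^3 + (135/2)x^2 - (315/4)x + 141/4
order-3 term: -(45/2)x^2 + (135/2)x - 225/4
order-4 term: -(45/4)x + 45/2
order-5 term: -9/4
the series for exp(∇) f terminates at order 5
exp(∇) f = -(9/4)x^5 - (45/4)x^4 + 24x^2 - (29/4)x - 9/2


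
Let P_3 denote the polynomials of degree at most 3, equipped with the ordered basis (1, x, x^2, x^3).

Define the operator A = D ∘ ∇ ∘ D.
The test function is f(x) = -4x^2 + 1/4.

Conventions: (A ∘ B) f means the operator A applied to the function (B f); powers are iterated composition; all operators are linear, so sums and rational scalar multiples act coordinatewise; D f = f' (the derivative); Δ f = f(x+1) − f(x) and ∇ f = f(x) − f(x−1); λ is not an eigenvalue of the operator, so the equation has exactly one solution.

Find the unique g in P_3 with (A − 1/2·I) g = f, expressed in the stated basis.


g(x) = 8x^2 - 1/2

write g with unknown coordinates in the stated basis and equate coefficients in (A − 1/2·I) g = f
solving from the highest basis element down gives g = 8x^2 - 1/2
check: A g = 0
so A g − 1/2·g = -4x^2 + 1/4 = f ✓


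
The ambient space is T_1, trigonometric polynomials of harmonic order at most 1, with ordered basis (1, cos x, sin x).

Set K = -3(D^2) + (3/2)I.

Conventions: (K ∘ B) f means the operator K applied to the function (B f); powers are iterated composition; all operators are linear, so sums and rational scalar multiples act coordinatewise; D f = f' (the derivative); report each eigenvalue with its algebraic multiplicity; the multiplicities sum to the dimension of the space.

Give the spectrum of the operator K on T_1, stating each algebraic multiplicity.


image of 1: 3/2
image of cos x: (9/2)cos x
image of sin x: (9/2)sin x
the matrix is diagonal; its diagonal is (3/2, 9/2, 9/2)
for a triangular matrix the eigenvalues are the diagonal entries, with algebraic multiplicity their repetition count

λ = 3/2 (multiplicity 1), λ = 9/2 (multiplicity 2)


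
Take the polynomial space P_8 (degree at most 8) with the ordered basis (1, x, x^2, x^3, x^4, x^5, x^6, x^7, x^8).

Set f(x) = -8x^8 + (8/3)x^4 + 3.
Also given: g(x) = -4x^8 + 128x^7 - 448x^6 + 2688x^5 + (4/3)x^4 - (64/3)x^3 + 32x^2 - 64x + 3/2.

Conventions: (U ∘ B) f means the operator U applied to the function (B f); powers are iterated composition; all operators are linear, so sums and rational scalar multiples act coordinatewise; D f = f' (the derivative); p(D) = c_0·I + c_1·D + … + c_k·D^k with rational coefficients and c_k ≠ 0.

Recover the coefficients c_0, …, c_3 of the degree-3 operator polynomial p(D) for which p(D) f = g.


D^0 f = -8x^8 + (8/3)x^4 + 3
D^1 f = -64x^7 + (32/3)x^3
D^2 f = -448x^6 + 32x^2
D^3 f = -2688x^5 + 64x
matching coefficients of g against c_0 f + c_1 Df + … from the top degree down determines the c_i
solution: c_0 = 1/2, c_1 = -2, c_2 = 1, c_3 = -1

c_0 = 1/2, c_1 = -2, c_2 = 1, c_3 = -1


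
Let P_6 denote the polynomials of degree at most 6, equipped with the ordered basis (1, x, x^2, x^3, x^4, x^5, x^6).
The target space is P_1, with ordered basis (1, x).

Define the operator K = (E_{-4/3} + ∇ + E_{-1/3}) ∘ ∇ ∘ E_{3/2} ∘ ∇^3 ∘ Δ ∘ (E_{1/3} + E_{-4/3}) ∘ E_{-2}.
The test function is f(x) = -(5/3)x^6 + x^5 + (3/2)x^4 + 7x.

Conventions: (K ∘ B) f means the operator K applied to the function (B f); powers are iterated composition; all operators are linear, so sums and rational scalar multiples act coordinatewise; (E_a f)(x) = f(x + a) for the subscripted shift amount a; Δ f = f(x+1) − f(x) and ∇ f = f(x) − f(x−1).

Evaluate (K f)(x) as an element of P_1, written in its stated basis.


E_{-2} f = -(5/3)x^6 + 21x^5 - (217/2)x^4 + (884/3)x^3 - 444x^2 + 359x - 386/3
E_{1/3} E_{-2} f = -(5/3)x^6 + (53/3)x^5 - (1373/18)x^4 + (13940/81)x^3 - (17350/81)x^2 + (35576/243)x - 212905/4374
E_{-4/3} E_{-2} f = -(5/3)x^6 + (103/3)x^5 - (5273/18)x^4 + (107380/81)x^3 - (271900/81)x^2 + (1097701/243)x - 5546030/2187
(E_{1/3} + E_{-4/3}) E_{-2} f = -(10/3)x^6 + 52x^5 - (3323/9)x^4 + (13480/9)x^3 - (289250/81)x^2 + (377759/81)x - 11304965/4374
Δ ((E_{1/3} + E_{-4/3}) ∘ E_{-2}) f = -20x^5 + 210x^4 - (9212/9)x^3 + 2748x^2 - (314728/81)x + 61288/27
∇ Δ ((E_{1/3} + E_{-4/3}) ∘ E_{-2}) f = -100x^4 + 1040x^3 - (13592/3)x^2 + (28520/3)x - 638854/81
∇ ∇ Δ ((E_{1/3} + E_{-4/3}) ∘ E_{-2}) f = -400x^3 + 3720x^2 - (37744/3)x + 45532/3
∇ ∇ ∇ Δ ((E_{1/3} + E_{-4/3}) ∘ E_{-2}) f = -1200x^2 + 8640x - 50104/3
E_{3/2} ∇^3 Δ ((E_{1/3} + E_{-4/3}) ∘ E_{-2}) f = -1200x^2 + 5040x - 19324/3
∇ E_{3/2} ∇^3 Δ ((E_{1/3} + E_{-4/3}) ∘ E_{-2}) f = -2400x + 6240
E_{-4/3} (∇ ∘ E_{3/2}) ∇^3 Δ ((E_{1/3} + E_{-4/3}) ∘ E_{-2}) f = -2400x + 9440
∇ (∇ ∘ E_{3/2}) ∇^3 Δ ((E_{1/3} + E_{-4/3}) ∘ E_{-2}) f = -2400
E_{-1/3} (∇ ∘ E_{3/2}) ∇^3 Δ ((E_{1/3} + E_{-4/3}) ∘ E_{-2}) f = -2400x + 7040
(E_{-4/3} + ∇ + E_{-1/3}) (∇ ∘ E_{3/2}) ∇^3 Δ ((E_{1/3} + E_{-4/3}) ∘ E_{-2}) f = -4800x + 14080

the image equals g(x) = -4800x + 14080


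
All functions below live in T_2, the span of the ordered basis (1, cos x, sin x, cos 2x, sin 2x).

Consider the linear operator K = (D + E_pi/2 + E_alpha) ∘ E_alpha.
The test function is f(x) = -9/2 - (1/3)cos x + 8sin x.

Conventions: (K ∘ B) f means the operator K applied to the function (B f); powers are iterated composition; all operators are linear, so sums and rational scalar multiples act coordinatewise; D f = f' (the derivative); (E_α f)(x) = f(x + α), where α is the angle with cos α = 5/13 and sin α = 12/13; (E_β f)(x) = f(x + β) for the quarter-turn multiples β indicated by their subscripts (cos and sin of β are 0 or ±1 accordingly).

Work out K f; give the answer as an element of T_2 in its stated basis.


E_alpha f = -9/2 + (283/39)cos x + (44/13)sin x
D E_alpha f = (44/13)cos x - (283/39)sin x
E_pi/2 E_alpha f = -9/2 + (44/13)cos x - (283/39)sin x
E_alpha E_alpha f = -9/2 + (2999/507)cos x - (912/169)sin x
(D + E_pi/2 + E_alpha) E_alpha f = -9 + (6431/507)cos x - (10094/507)sin x

the image equals g(x) = -9 + (6431/507)cos x - (10094/507)sin x


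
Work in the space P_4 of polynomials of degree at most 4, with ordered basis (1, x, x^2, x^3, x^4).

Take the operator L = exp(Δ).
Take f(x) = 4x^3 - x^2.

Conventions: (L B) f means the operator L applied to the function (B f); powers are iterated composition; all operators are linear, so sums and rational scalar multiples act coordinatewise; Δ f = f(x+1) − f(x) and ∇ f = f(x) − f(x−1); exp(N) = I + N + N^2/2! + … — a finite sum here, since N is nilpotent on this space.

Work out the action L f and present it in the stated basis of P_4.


order-1 term: 12x^2 + 10x + 3
order-2 term: 12x + 11
order-3 term: 4
the series for exp(Δ) f terminates at order 3
exp(Δ) f = 4x^3 + 11x^2 + 22x + 18

g(x) = 4x^3 + 11x^2 + 22x + 18


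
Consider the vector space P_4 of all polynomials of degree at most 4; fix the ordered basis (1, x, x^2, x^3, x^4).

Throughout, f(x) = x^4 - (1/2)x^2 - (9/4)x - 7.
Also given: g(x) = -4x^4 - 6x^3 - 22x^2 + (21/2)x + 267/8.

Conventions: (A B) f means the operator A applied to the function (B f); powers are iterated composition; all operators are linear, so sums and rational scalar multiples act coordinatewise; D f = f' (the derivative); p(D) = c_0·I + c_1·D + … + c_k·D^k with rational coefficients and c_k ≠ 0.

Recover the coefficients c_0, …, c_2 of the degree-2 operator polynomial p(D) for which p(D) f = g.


D^0 f = x^4 - (1/2)x^2 - (9/4)x - 7
D^1 f = 4x^3 - x - 9/4
D^2 f = 12x^2 - 1
matching coefficients of g against c_0 f + c_1 Df + … from the top degree down determines the c_i
solution: c_0 = -4, c_1 = -3/2, c_2 = -2

p(D) = -4·I − (3/2)·D − 2·D^2, i.e. c_0 = -4, c_1 = -3/2, c_2 = -2


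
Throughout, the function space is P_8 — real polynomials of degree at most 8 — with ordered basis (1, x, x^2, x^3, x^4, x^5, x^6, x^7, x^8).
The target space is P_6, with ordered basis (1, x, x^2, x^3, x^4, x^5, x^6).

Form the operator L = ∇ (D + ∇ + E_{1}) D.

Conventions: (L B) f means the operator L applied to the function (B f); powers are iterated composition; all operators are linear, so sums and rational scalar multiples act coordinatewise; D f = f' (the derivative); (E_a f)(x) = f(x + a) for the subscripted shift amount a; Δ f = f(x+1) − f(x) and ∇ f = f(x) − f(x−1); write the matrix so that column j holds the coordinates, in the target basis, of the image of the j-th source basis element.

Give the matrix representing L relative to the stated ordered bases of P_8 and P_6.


the matrix is [[0, 0, 2, 15, -32, 95, -204, 483, -1056]; [0, 0, 0, 6, 60, -160, 570, -1428, 3864]; [0, 0, 0, 0, 12, 150, -480, 1995, -5712]; [0, 0, 0, 0, 0, 20, 300, -1120, 5320]; [0, 0, 0, 0, 0, 0, 30, 525, -2240]; [0, 0, 0, 0, 0, 0, 0, 42, 840]; [0, 0, 0, 0, 0, 0, 0, 0, 56]] (rows listed top to bottom)

image of 1: 0
image of x: 0
image of x^2: 2
image of x^3: 6x + 15
image of x^4: 12x^2 + 60x - 32
image of x^5: 20x^3 + 150x^2 - 160x + 95
image of x^6: 30x^4 + 300x^3 - 480x^2 + 570x - 204
image of x^7: 42x^5 + 525x^4 - 1120x^3 + 1995x^2 - 1428x + 483
image of x^8: 56x^6 + 840x^5 - 2240x^4 + 5320x^3 - 5712x^2 + 3864x - 1056
each image's coordinates form column j of the matrix


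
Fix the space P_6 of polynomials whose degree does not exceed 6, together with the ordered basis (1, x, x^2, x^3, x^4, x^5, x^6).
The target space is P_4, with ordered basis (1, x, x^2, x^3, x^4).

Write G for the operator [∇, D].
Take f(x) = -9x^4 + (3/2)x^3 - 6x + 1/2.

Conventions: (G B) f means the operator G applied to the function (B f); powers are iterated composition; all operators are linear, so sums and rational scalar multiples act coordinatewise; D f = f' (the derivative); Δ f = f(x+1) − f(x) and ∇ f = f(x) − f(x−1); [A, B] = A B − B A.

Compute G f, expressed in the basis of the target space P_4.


the result is g(x) = 0

D f = -36x^3 + (9/2)x^2 - 6
∇ D f = -108x^2 + 117x - 81/2
∇ f = -36x^3 + (117/2)x^2 - (81/2)x + 9/2
D ∇ f = -108x^2 + 117x - 81/2
[∇, D] f = 0


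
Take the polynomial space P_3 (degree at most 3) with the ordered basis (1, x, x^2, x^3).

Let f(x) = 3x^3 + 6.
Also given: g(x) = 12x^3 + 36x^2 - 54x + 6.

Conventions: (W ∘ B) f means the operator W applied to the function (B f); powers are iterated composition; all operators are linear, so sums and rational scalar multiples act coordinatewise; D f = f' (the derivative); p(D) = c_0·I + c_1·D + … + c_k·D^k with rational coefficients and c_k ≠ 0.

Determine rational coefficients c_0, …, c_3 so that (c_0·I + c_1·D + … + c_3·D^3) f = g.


p(D) = 4·I + 4·D − 3·D^2 − D^3, i.e. c_0 = 4, c_1 = 4, c_2 = -3, c_3 = -1

D^0 f = 3x^3 + 6
D^1 f = 9x^2
D^2 f = 18x
D^3 f = 18
matching coefficients of g against c_0 f + c_1 Df + … from the top degree down determines the c_i
solution: c_0 = 4, c_1 = 4, c_2 = -3, c_3 = -1


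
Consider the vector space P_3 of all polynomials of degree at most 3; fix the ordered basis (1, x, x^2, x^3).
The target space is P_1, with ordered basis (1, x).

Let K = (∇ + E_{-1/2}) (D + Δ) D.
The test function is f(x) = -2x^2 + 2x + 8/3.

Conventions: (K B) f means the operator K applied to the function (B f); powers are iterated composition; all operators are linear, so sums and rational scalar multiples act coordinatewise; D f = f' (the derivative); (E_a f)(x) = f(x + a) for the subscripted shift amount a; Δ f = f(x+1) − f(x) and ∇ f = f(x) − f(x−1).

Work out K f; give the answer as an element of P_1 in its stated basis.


g(x) = -8

D f = -4x + 2
D D f = -4
Δ D f = -4
(D + Δ) D f = -8
∇ (D + Δ) D f = 0
E_{-1/2} (D + Δ) D f = -8
(∇ + E_{-1/2}) (D + Δ) D f = -8


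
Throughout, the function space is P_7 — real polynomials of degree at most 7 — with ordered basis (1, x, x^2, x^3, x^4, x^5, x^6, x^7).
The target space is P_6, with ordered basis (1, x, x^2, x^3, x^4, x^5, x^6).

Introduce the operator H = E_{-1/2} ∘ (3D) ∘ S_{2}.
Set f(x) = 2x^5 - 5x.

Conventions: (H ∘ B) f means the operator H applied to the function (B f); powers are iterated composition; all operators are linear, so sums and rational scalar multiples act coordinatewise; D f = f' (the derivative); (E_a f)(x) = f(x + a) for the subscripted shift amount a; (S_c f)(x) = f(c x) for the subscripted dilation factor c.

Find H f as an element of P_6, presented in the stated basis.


the result is g(x) = 960x^4 - 1920x^3 + 1440x^2 - 480x + 30

S_{2} f = 64x^5 - 10x
D S_{2} f = 320x^4 - 10
(3D) S_{2} f = 960x^4 - 30
E_{-1/2} (3D) S_{2} f = 960x^4 - 1920x^3 + 1440x^2 - 480x + 30


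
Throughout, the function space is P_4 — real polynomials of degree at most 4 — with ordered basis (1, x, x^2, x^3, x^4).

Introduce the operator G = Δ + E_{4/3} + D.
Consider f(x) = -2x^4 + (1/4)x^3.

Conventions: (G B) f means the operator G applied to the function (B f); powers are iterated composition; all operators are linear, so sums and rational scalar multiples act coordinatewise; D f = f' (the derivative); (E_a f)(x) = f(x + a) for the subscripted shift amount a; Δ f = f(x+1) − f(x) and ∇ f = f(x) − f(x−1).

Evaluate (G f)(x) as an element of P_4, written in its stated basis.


g(x) = -2x^4 - (317/12)x^3 - (185/6)x^2 - (2687/108)x - 2423/324

Δ f = -8x^3 - (45/4)x^2 - (29/4)x - 7/4
E_{4/3} f = -2x^4 - (125/12)x^3 - (61/3)x^2 - (476/27)x - 464/81
D f = -8x^3 + (3/4)x^2
(Δ + E_{4/3} + D) f = -2x^4 - (317/12)x^3 - (185/6)x^2 - (2687/108)x - 2423/324


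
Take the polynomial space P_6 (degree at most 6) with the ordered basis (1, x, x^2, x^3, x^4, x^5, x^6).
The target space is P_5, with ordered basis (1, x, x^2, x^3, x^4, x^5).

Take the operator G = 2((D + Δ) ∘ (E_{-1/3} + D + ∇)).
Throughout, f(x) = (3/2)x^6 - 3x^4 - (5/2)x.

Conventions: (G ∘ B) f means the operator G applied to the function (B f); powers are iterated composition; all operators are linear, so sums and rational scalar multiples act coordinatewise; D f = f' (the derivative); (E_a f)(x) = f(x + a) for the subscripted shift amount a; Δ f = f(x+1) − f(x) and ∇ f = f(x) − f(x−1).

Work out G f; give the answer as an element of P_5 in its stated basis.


the image equals g(x) = 36x^5 + 345x^4 - 8x^3 + (527/3)x^2 - (112/9)x - 757/27

E_{-1/3} f = (3/2)x^6 - 3x^5 - (1/2)x^4 + (26/9)x^3 - (31/18)x^2 - (113/54)x + 194/243
D f = 9x^5 - 12x^3 - 5/2
∇ f = 9x^5 - (45/2)x^4 + 18x^3 - (9/2)x^2 - 3x - 1
(E_{-1/3} + D + ∇) f = (3/2)x^6 + 15x^5 - 23x^4 + (80/9)x^3 - (56/9)x^2 - (275/54)x - 1313/486
D (E_{-1/3} + D + ∇) f = 9x^5 + 75x^4 - 92x^3 + (80/3)x^2 - (112/9)x - 275/54
Δ (E_{-1/3} + D + ∇) f = 9x^5 + (195/2)x^4 + 88x^3 + (367/6)x^2 + (56/9)x - 241/27
(D + Δ) (E_{-1/3} + D + ∇) f = 18x^5 + (345/2)x^4 - 4x^3 + (527/6)x^2 - (56/9)x - 757/54
(2((D + Δ) ∘ (E_{-1/3} + D + ∇))) f = 36x^5 + 345x^4 - 8x^3 + (527/3)x^2 - (112/9)x - 757/27


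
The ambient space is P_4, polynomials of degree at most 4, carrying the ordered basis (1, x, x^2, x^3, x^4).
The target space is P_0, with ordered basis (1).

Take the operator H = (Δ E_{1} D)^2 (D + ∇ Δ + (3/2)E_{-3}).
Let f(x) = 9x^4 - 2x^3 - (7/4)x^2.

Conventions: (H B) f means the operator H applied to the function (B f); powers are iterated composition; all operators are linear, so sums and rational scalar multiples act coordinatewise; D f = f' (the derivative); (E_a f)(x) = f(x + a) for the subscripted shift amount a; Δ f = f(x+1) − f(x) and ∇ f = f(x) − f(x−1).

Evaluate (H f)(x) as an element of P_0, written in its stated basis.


D f = 36x^3 - 6x^2 - (7/2)x
Δ f = 36x^3 + 48x^2 + (53/2)x + 21/4
∇ Δ f = 108x^2 - 12x + 29/2
E_{-3} f = 9x^4 - 110x^3 + (2009/4)x^2 - (2031/2)x + 3069/4
((3/2)E_{-3}) f = (27/2)x^4 - 165x^3 + (6027/8)x^2 - (6093/4)x + 9207/8
(D + ∇ Δ + (3/2)E_{-3}) f = (27/2)x^4 - 129x^3 + (6843/8)x^2 - (6155/4)x + 9323/8
D (D + ∇ Δ + (3/2)E_{-3}) f = 54x^3 - 387x^2 + (6843/4)x - 6155/4
E_{1} D (D + ∇ Δ + (3/2)E_{-3}) f = 54x^3 - 225x^2 + (4395/4)x - 161
Δ E_{1} D (D + ∇ Δ + (3/2)E_{-3}) f = 162x^2 - 288x + 3711/4
D (Δ E_{1} D) (D + ∇ Δ + (3/2)E_{-3}) f = 324x - 288
E_{1} D (Δ E_{1} D) (D + ∇ Δ + (3/2)E_{-3}) f = 324x + 36
Δ E_{1} D (Δ E_{1} D) (D + ∇ Δ + (3/2)E_{-3}) f = 324

the image equals g(x) = 324


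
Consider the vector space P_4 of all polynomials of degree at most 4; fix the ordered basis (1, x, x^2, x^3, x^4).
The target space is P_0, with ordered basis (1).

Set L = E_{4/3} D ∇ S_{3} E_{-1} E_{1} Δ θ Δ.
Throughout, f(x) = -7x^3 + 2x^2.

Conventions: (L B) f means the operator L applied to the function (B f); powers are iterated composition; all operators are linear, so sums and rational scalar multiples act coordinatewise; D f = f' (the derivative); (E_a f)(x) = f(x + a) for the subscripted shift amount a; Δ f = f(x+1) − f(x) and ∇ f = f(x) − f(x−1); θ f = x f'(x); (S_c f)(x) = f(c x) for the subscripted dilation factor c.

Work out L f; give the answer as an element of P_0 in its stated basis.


the result is g(x) = 0

Δ f = -21x^2 - 17x - 5
θ Δ f = -42x^2 - 17x
Δ θ Δ f = -84x - 59
E_{1} Δ θ Δ f = -84x - 143
E_{-1} (E_{1} Δ θ) Δ f = -84x - 59
S_{3} E_{-1} (E_{1} Δ θ) Δ f = -252x - 59
∇ S_{3} E_{-1} (E_{1} Δ θ) Δ f = -252
D ∇ S_{3} E_{-1} (E_{1} Δ θ) Δ f = 0
E_{4/3} (D ∇ S_{3}) E_{-1} (E_{1} Δ θ) Δ f = 0


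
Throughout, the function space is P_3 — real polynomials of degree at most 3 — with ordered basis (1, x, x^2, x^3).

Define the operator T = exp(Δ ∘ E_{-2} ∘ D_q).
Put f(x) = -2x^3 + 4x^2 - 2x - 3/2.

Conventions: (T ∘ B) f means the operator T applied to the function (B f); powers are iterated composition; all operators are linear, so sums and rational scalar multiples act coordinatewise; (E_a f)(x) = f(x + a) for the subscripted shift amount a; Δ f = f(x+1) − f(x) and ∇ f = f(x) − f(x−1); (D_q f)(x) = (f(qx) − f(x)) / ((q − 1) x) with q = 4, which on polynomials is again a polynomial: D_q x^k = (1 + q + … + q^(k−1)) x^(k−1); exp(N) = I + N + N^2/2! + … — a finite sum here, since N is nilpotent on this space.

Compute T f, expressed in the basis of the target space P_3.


the image equals g(x) = -2x^3 + 4x^2 - 86x + 289/2

order-1 term: -84x + 146
the series for exp(Δ ∘ E_{-2} ∘ D_q) f terminates at order 1
exp(Δ ∘ E_{-2} ∘ D_q) f = -2x^3 + 4x^2 - 86x + 289/2


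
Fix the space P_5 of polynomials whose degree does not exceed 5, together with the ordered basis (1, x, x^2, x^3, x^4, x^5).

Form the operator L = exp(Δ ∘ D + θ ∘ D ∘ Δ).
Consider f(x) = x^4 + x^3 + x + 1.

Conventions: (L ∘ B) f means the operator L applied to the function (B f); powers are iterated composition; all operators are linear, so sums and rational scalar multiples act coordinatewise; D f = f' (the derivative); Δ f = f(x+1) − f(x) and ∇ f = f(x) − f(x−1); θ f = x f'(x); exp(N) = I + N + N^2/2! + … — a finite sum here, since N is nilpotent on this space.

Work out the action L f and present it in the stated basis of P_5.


the result is g(x) = x^4 + x^3 + 36x^2 + 37x + 44

order-1 term: 36x^2 + 36x + 7
order-2 term: 36
the series for exp(Δ ∘ D + θ ∘ D ∘ Δ) f terminates at order 2
exp(Δ ∘ D + θ ∘ D ∘ Δ) f = x^4 + x^3 + 36x^2 + 37x + 44


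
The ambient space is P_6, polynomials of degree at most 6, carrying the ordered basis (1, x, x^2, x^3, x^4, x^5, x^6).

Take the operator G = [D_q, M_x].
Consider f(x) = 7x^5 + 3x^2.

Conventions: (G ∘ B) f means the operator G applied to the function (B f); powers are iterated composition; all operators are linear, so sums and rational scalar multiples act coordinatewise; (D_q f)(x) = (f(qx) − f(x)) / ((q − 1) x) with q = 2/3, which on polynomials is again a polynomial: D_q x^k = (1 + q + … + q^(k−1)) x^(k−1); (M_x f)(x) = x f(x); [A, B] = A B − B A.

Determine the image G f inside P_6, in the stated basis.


g(x) = (224/243)x^5 + (4/3)x^2

M_x f = 7x^6 + 3x^3
D_q M_x f = (4655/243)x^5 + (19/3)x^2
D_q f = (1477/81)x^4 + 5x
M_x D_q f = (1477/81)x^5 + 5x^2
[D_q, M_x] f = (224/243)x^5 + (4/3)x^2


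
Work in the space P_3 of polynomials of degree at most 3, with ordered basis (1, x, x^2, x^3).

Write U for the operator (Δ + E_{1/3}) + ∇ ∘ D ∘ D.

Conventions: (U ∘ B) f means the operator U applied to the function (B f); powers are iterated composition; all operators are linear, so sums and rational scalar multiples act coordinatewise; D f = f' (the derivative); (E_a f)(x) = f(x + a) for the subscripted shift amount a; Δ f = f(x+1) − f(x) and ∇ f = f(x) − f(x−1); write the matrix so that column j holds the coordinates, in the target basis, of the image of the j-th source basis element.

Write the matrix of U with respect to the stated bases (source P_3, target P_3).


the matrix is [[1, 4/3, 10/9, 190/27]; [0, 1, 8/3, 10/3]; [0, 0, 1, 4]; [0, 0, 0, 1]] (rows listed top to bottom)

image of 1: 1
image of x: x + 4/3
image of x^2: x^2 + (8/3)x + 10/9
image of x^3: x^3 + 4x^2 + (10/3)x + 190/27
each image's coordinates form column j of the matrix


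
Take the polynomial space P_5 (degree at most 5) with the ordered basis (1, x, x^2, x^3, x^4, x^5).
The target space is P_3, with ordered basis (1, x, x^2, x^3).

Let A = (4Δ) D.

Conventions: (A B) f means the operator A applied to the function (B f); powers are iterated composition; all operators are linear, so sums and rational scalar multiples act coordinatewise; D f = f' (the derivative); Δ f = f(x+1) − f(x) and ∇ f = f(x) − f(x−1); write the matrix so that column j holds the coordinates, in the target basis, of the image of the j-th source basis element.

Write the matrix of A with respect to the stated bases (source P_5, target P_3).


the matrix is [[0, 0, 8, 12, 16, 20]; [0, 0, 0, 24, 48, 80]; [0, 0, 0, 0, 48, 120]; [0, 0, 0, 0, 0, 80]] (rows listed top to bottom)

image of 1: 0
image of x: 0
image of x^2: 8
image of x^3: 24x + 12
image of x^4: 48x^2 + 48x + 16
image of x^5: 80x^3 + 120x^2 + 80x + 20
each image's coordinates form column j of the matrix


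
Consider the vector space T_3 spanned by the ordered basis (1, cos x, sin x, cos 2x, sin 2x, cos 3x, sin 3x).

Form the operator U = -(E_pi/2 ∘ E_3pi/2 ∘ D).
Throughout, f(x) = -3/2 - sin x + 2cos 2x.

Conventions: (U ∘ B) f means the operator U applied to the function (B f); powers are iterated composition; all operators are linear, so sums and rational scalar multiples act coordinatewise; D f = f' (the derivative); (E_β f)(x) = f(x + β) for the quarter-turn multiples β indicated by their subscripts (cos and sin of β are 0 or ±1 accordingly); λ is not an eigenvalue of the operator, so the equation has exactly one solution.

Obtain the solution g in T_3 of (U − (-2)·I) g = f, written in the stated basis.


write g with unknown coordinates in the stated basis and equate coefficients in (U − (-2)·I) g = f
solving from the highest basis element down gives g = -3/4 - (1/5)cos x - (2/5)sin x + (1/2)cos 2x - (1/2)sin 2x
check: U g = (2/5)cos x - (1/5)sin x + cos 2x + sin 2x
so U g − (-2)·g = -3/2 - sin x + 2cos 2x = f ✓

g(x) = -3/4 - (1/5)cos x - (2/5)sin x + (1/2)cos 2x - (1/2)sin 2x


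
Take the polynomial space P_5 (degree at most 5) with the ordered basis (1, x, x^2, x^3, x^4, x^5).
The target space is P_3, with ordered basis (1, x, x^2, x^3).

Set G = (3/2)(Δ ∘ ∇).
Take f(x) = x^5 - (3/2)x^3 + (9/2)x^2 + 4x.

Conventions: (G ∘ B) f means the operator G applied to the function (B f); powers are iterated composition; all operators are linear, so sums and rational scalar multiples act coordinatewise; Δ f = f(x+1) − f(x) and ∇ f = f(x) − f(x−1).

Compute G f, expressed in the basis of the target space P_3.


∇ f = 5x^4 - 10x^3 + (11/2)x^2 + (17/2)x - 1
Δ ∇ f = 20x^3 + x + 9
((3/2)(Δ ∘ ∇)) f = 30x^3 + (3/2)x + 27/2

the result is g(x) = 30x^3 + (3/2)x + 27/2


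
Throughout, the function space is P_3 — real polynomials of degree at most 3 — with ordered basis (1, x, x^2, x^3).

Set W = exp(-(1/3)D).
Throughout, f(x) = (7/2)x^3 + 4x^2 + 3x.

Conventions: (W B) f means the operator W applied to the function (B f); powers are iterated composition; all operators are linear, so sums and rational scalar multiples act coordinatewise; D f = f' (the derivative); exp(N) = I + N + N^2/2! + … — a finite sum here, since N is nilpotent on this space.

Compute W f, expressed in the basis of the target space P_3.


g(x) = (7/2)x^3 + (1/2)x^2 + (3/2)x - 37/54

order-1 term: -(7/2)x^2 - (8/3)x - 1
order-2 term: (7/6)x + 4/9
order-3 term: -7/54
the series for exp(-(1/3)D) f terminates at order 3
exp(-(1/3)D) f = (7/2)x^3 + (1/2)x^2 + (3/2)x - 37/54


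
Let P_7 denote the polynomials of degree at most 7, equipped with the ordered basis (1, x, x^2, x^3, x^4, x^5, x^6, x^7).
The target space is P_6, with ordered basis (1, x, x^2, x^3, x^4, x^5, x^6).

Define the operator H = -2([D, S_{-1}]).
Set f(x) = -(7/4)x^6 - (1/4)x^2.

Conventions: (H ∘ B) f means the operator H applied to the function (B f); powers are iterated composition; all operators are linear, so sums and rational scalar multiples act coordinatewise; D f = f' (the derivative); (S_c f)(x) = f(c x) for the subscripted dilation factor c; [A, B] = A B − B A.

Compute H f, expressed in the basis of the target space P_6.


the result is g(x) = 42x^5 + 2x

S_{-1} f = -(7/4)x^6 - (1/4)x^2
D S_{-1} f = -(21/2)x^5 - (1/2)x
D f = -(21/2)x^5 - (1/2)x
S_{-1} D f = (21/2)x^5 + (1/2)x
[D, S_{-1}] f = -21x^5 - x
(-2([D, S_{-1}])) f = 42x^5 + 2x


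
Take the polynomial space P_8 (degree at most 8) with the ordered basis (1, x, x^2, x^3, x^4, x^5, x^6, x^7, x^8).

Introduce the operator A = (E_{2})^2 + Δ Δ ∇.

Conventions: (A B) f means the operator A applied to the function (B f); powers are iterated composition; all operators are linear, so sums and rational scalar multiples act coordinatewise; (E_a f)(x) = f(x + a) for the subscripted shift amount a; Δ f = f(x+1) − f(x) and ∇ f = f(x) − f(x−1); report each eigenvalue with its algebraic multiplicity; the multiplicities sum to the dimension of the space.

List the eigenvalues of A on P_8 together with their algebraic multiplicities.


image of 1: 1
image of x: x + 4
image of x^2: x^2 + 8x + 16
image of x^3: x^3 + 12x^2 + 48x + 70
image of x^4: x^4 + 16x^3 + 96x^2 + 280x + 268
image of x^5: x^5 + 20x^4 + 160x^3 + 700x^2 + 1340x + 1054
image of x^6: x^6 + 24x^5 + 240x^4 + 1400x^3 + 4020x^2 + 6324x + 4156
image of x^7: x^7 + 28x^6 + 336x^5 + 2450x^4 + 9380x^3 + 22134x^2 + 29092x + 16510
image of x^8: x^8 + 32x^7 + 448x^6 + 3920x^5 + 18760x^4 + 59024x^3 + 116368x^2 + 132080x + 65788
the matrix is upper triangular; its diagonal is (1, 1, 1, 1, 1, 1, 1, 1, 1)
for a triangular matrix the eigenvalues are the diagonal entries, with algebraic multiplicity their repetition count

λ = 1 (multiplicity 9)


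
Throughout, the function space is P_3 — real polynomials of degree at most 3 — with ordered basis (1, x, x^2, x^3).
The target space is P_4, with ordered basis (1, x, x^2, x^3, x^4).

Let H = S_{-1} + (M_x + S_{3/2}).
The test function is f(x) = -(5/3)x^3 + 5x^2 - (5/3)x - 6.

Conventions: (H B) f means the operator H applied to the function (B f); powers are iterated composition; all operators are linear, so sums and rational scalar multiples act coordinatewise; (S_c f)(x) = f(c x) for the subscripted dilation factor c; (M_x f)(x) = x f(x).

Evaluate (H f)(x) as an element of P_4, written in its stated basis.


g(x) = -(5/3)x^4 + (25/24)x^3 + (175/12)x^2 - (41/6)x - 12

S_{-1} f = (5/3)x^3 + 5x^2 + (5/3)x - 6
M_x f = -(5/3)x^4 + 5x^3 - (5/3)x^2 - 6x
S_{3/2} f = -(45/8)x^3 + (45/4)x^2 - (5/2)x - 6
(M_x + S_{3/2}) f = -(5/3)x^4 - (5/8)x^3 + (115/12)x^2 - (17/2)x - 6
(S_{-1} + (M_x + S_{3/2})) f = -(5/3)x^4 + (25/24)x^3 + (175/12)x^2 - (41/6)x - 12


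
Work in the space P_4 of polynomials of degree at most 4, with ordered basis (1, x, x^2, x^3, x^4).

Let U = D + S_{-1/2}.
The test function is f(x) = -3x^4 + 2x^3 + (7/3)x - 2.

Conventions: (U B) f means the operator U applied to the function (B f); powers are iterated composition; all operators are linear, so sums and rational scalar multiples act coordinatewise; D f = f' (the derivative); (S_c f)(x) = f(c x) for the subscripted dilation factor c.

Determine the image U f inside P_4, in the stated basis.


the result is g(x) = -(3/16)x^4 - (49/4)x^3 + 6x^2 - (7/6)x + 1/3

D f = -12x^3 + 6x^2 + 7/3
S_{-1/2} f = -(3/16)x^4 - (1/4)x^3 - (7/6)x - 2
(D + S_{-1/2}) f = -(3/16)x^4 - (49/4)x^3 + 6x^2 - (7/6)x + 1/3


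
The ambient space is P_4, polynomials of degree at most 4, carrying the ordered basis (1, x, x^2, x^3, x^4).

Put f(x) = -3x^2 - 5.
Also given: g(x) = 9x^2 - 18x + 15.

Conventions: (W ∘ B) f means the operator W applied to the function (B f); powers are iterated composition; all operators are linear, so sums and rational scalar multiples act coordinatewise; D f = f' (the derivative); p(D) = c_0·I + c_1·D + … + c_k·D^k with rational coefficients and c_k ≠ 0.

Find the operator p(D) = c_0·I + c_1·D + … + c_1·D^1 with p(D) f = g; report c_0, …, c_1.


c_0 = -3, c_1 = 3

D^0 f = -3x^2 - 5
D^1 f = -6x
matching coefficients of g against c_0 f + c_1 Df + … from the top degree down determines the c_i
solution: c_0 = -3, c_1 = 3


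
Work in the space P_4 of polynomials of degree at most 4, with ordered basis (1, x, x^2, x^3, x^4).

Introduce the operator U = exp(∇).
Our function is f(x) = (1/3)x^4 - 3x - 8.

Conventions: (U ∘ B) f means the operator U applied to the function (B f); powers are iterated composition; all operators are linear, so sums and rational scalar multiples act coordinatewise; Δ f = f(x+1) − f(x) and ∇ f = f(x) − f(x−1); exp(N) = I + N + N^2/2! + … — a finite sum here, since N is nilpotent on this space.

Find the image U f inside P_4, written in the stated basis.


order-1 term: (4/3)x^3 - 2x^2 + (4/3)x - 10/3
order-2 term: 2x^2 - 4x + 7/3
order-3 term: (4/3)x - 2
order-4 term: 1/3
the series for exp(∇) f terminates at order 4
exp(∇) f = (1/3)x^4 + (4/3)x^3 - (13/3)x - 32/3

g(x) = (1/3)x^4 + (4/3)x^3 - (13/3)x - 32/3


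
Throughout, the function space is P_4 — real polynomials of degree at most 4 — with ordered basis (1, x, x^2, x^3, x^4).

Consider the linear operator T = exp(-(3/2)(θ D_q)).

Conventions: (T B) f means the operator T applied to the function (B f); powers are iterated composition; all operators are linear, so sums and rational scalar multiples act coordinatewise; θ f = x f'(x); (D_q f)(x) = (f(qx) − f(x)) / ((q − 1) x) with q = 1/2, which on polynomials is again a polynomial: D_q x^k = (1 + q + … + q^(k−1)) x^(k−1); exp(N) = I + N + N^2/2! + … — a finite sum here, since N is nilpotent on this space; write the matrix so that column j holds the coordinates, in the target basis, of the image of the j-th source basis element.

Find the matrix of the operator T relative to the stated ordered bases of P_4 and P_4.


the matrix is [[1, 0, 0, 0, 0]; [0, 1, -9/4, 189/32, -8505/512]; [0, 0, 1, -21/4, 2835/128]; [0, 0, 0, 1, -135/16]; [0, 0, 0, 0, 1]] (rows listed top to bottom)

image of 1: 1
image of x: x
image of x^2: x^2 - (9/4)x
image of x^3: x^3 - (21/4)x^2 + (189/32)x
image of x^4: x^4 - (135/16)x^3 + (2835/128)x^2 - (8505/512)x
each image's coordinates form column j of the matrix


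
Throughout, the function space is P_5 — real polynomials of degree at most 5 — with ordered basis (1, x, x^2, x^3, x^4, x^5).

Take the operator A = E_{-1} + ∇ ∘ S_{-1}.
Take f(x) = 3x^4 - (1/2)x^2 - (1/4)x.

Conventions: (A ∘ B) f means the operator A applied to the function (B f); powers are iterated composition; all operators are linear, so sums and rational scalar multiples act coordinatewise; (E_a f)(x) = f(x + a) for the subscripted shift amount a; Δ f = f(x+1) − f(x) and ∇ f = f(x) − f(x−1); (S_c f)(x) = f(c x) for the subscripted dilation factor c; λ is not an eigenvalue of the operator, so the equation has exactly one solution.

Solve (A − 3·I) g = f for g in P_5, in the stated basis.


g(x) = -(3/2)x^4 + (1/4)x^2 + (1/8)x - 1/8

write g with unknown coordinates in the stated basis and equate coefficients in (A − 3·I) g = f
solving from the highest basis element down gives g = -(3/2)x^4 + (1/4)x^2 + (1/8)x - 1/8
check: A g = -(3/2)x^4 + (1/4)x^2 + (1/8)x - 3/8
so A g − 3·g = 3x^4 - (1/2)x^2 - (1/4)x = f ✓


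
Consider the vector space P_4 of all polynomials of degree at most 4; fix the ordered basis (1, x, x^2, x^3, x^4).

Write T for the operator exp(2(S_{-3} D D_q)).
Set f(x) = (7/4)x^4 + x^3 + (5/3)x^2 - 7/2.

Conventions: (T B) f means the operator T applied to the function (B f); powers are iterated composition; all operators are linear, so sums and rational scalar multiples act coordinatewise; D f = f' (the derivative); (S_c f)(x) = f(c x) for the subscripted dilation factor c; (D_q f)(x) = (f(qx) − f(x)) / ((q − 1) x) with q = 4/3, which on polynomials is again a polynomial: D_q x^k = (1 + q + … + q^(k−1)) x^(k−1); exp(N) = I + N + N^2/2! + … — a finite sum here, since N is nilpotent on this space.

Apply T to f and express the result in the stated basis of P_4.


order-1 term: (1225/2)x^2 - (148/3)x + 70/9
order-2 term: 8575/6
the series for exp(2(S_{-3} D D_q)) f terminates at order 2
exp(2(S_{-3} D D_q)) f = (7/4)x^4 + x^3 + (3685/6)x^2 - (148/3)x + 12901/9

the image equals g(x) = (7/4)x^4 + x^3 + (3685/6)x^2 - (148/3)x + 12901/9


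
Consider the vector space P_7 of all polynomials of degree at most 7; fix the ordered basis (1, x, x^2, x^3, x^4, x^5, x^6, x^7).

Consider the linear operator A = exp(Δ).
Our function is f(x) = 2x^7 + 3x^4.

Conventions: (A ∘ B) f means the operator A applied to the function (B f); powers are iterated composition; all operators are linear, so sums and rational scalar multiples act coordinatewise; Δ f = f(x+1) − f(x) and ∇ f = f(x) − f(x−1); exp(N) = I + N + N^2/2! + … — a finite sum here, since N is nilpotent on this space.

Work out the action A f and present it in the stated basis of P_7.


the result is g(x) = 2x^7 + 14x^6 + 84x^5 + 353x^4 + 1062x^3 + 2220x^2 + 2902x + 1799

order-1 term: 14x^6 + 42x^5 + 70x^4 + 82x^3 + 60x^2 + 26x + 5
order-2 term: 42x^5 + 210x^4 + 490x^3 + 648x^2 + 470x + 147
order-3 term: 70x^4 + 420x^3 + 1050x^2 + 1272x + 620
order-4 term: 70x^3 + 420x^2 + 910x + 703
order-5 term: 42x^2 + 210x + 280
order-6 term: 14x + 42
order-7 term: 2
the series for exp(Δ) f terminates at order 7
exp(Δ) f = 2x^7 + 14x^6 + 84x^5 + 353x^4 + 1062x^3 + 2220x^2 + 2902x + 1799
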